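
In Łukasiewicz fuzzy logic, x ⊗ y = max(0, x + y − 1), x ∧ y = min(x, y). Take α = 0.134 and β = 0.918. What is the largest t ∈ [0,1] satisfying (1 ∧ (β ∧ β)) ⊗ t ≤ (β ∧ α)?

β ∧ β = min(0.918, 0.918) = 0.918
1 ∧ (β ∧ β) = min(1.000, 0.918) = 0.918
So the left factor is 1 ∧ (β ∧ β) = 0.918.
β ∧ α = min(0.918, 0.134) = 0.134
So the right-hand bound is β ∧ α = 0.134.
The residuum of the Łukasiewicz t-norm gives the supremum: min(1, 1 − 0.918 + 0.134).
1 − 0.918 + 0.134 = 0.216, so t = min(1, 0.216) = 0.216.
Check: 0.918 ⊗ 0.216 = max(0, 0.134) = 0.134 ≤ 0.134.

0.216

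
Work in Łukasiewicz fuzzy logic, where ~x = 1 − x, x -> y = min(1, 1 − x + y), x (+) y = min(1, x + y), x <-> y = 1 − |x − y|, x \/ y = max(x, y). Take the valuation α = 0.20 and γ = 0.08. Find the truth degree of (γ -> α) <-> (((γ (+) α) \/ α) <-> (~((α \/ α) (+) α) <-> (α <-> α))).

0.68

γ -> α = min(1, 1 − 0.08 + 0.20) = min(1, 1.12) = 1.00
γ (+) α = min(1, 0.08 + 0.20) = min(1, 0.28) = 0.28
(γ (+) α) \/ α = max(0.28, 0.20) = 0.28
α \/ α = max(0.20, 0.20) = 0.20
(α \/ α) (+) α = min(1, 0.20 + 0.20) = min(1, 0.40) = 0.40
~((α \/ α) (+) α) = 1 − 0.40 = 0.60
α <-> α = 1 − |0.20 − 0.20| = 1 − 0.00 = 1.00
~((α \/ α) (+) α) <-> (α <-> α) = 1 − |0.60 − 1.00| = 1 − 0.40 = 0.60
((γ (+) α) \/ α) <-> (~((α \/ α) (+) α) <-> (α <-> α)) = 1 − |0.28 − 0.60| = 1 − 0.32 = 0.68
(γ -> α) <-> (((γ (+) α) \/ α) <-> (~((α \/ α) (+) α) <-> (α <-> α))) = 1 − |1.00 − 0.68| = 1 − 0.32 = 0.68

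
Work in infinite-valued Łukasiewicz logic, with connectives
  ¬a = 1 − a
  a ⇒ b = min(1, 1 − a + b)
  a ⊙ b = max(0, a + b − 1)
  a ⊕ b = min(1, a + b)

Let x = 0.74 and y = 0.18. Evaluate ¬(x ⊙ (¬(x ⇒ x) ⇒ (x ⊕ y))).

0.26

x ⇒ x = min(1, 1 − 0.74 + 0.74) = min(1, 1.00) = 1.00
¬(x ⇒ x) = 1 − 1.00 = 0.00
x ⊕ y = min(1, 0.74 + 0.18) = min(1, 0.92) = 0.92
¬(x ⇒ x) ⇒ (x ⊕ y) = min(1, 1 − 0.00 + 0.92) = min(1, 1.92) = 1.00
x ⊙ (¬(x ⇒ x) ⇒ (x ⊕ y)) = max(0, 0.74 + 1.00 − 1) = max(0, 0.74) = 0.74
¬(x ⊙ (¬(x ⇒ x) ⇒ (x ⊕ y))) = 1 − 0.74 = 0.26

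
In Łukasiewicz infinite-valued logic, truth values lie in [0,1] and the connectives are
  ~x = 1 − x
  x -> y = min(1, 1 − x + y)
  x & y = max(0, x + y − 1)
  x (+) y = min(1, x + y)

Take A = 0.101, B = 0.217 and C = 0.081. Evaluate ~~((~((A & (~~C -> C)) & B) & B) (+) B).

0.434

~C = 1 − 0.081 = 0.919
~~C = 1 − 0.919 = 0.081
~~C -> C = min(1, 1 − 0.081 + 0.081) = min(1, 1.000) = 1.000
A & (~~C -> C) = max(0, 0.101 + 1.000 − 1) = max(0, 0.101) = 0.101
(A & (~~C -> C)) & B = max(0, 0.101 + 0.217 − 1) = max(0, -0.682) = 0.000
~((A & (~~C -> C)) & B) = 1 − 0.000 = 1.000
~((A & (~~C -> C)) & B) & B = max(0, 1.000 + 0.217 − 1) = max(0, 0.217) = 0.217
(~((A & (~~C -> C)) & B) & B) (+) B = min(1, 0.217 + 0.217) = min(1, 0.434) = 0.434
~((~((A & (~~C -> C)) & B) & B) (+) B) = 1 − 0.434 = 0.566
~~((~((A & (~~C -> C)) & B) & B) (+) B) = 1 − 0.566 = 0.434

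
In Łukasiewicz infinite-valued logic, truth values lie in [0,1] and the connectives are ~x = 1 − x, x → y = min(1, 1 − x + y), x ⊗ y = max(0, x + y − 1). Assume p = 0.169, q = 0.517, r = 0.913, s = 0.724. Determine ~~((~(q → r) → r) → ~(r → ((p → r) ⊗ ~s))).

q → r = min(1, 1 − 0.517 + 0.913) = min(1, 1.396) = 1.000
~(q → r) = 1 − 1.000 = 0.000
~(q → r) → r = min(1, 1 − 0.000 + 0.913) = min(1, 1.913) = 1.000
p → r = min(1, 1 − 0.169 + 0.913) = min(1, 1.744) = 1.000
~s = 1 − 0.724 = 0.276
(p → r) ⊗ ~s = max(0, 1.000 + 0.276 − 1) = max(0, 0.276) = 0.276
r → ((p → r) ⊗ ~s) = min(1, 1 − 0.913 + 0.276) = min(1, 0.363) = 0.363
~(r → ((p → r) ⊗ ~s)) = 1 − 0.363 = 0.637
(~(q → r) → r) → ~(r → ((p → r) ⊗ ~s)) = min(1, 1 − 1.000 + 0.637) = min(1, 0.637) = 0.637
~((~(q → r) → r) → ~(r → ((p → r) ⊗ ~s))) = 1 − 0.637 = 0.363
~~((~(q → r) → r) → ~(r → ((p → r) ⊗ ~s))) = 1 − 0.363 = 0.637

0.637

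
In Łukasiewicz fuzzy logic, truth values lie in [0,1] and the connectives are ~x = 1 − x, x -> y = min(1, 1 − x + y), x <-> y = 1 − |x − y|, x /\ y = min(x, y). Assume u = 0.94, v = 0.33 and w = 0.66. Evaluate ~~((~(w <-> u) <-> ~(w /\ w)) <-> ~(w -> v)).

0.39

w <-> u = 1 − |0.66 − 0.94| = 1 − 0.28 = 0.72
~(w <-> u) = 1 − 0.72 = 0.28
w /\ w = min(0.66, 0.66) = 0.66
~(w /\ w) = 1 − 0.66 = 0.34
~(w <-> u) <-> ~(w /\ w) = 1 − |0.28 − 0.34| = 1 − 0.06 = 0.94
w -> v = min(1, 1 − 0.66 + 0.33) = min(1, 0.67) = 0.67
~(w -> v) = 1 − 0.67 = 0.33
(~(w <-> u) <-> ~(w /\ w)) <-> ~(w -> v) = 1 − |0.94 − 0.33| = 1 − 0.61 = 0.39
~((~(w <-> u) <-> ~(w /\ w)) <-> ~(w -> v)) = 1 − 0.39 = 0.61
~~((~(w <-> u) <-> ~(w /\ w)) <-> ~(w -> v)) = 1 − 0.61 = 0.39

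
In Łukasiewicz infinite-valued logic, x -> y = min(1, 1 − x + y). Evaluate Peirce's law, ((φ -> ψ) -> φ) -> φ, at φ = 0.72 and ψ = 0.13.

φ -> ψ = min(1, 1 − 0.72 + 0.13) = min(1, 0.41) = 0.41
(φ -> ψ) -> φ = min(1, 1 − 0.41 + 0.72) = min(1, 1.31) = 1.00
((φ -> ψ) -> φ) -> φ = min(1, 1 − 1.00 + 0.72) = min(1, 0.72) = 0.72
(The value 0.72 < 1 shows this instance is not satisfied; not a Ł∞-tautology in general.)

0.72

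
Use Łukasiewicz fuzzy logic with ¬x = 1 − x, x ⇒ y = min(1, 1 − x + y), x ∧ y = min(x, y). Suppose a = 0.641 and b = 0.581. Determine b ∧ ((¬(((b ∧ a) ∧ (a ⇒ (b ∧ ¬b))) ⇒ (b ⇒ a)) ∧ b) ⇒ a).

b ∧ a = min(0.581, 0.641) = 0.581
¬b = 1 − 0.581 = 0.419
b ∧ ¬b = min(0.581, 0.419) = 0.419
a ⇒ (b ∧ ¬b) = min(1, 1 − 0.641 + 0.419) = min(1, 0.778) = 0.778
(b ∧ a) ∧ (a ⇒ (b ∧ ¬b)) = min(0.581, 0.778) = 0.581
b ⇒ a = min(1, 1 − 0.581 + 0.641) = min(1, 1.060) = 1.000
((b ∧ a) ∧ (a ⇒ (b ∧ ¬b))) ⇒ (b ⇒ a) = min(1, 1 − 0.581 + 1.000) = min(1, 1.419) = 1.000
¬(((b ∧ a) ∧ (a ⇒ (b ∧ ¬b))) ⇒ (b ⇒ a)) = 1 − 1.000 = 0.000
¬(((b ∧ a) ∧ (a ⇒ (b ∧ ¬b))) ⇒ (b ⇒ a)) ∧ b = min(0.000, 0.581) = 0.000
(¬(((b ∧ a) ∧ (a ⇒ (b ∧ ¬b))) ⇒ (b ⇒ a)) ∧ b) ⇒ a = min(1, 1 − 0.000 + 0.641) = min(1, 1.641) = 1.000
b ∧ ((¬(((b ∧ a) ∧ (a ⇒ (b ∧ ¬b))) ⇒ (b ⇒ a)) ∧ b) ⇒ a) = min(0.581, 1.000) = 0.581

0.581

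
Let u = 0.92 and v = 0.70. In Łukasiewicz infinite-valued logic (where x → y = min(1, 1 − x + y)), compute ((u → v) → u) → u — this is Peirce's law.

0.92

u → v = min(1, 1 − 0.92 + 0.70) = min(1, 0.78) = 0.78
(u → v) → u = min(1, 1 − 0.78 + 0.92) = min(1, 1.14) = 1.00
((u → v) → u) → u = min(1, 1 − 1.00 + 0.92) = min(1, 0.92) = 0.92
(The value 0.92 < 1 shows this instance is not satisfied; not a Ł∞-tautology in general.)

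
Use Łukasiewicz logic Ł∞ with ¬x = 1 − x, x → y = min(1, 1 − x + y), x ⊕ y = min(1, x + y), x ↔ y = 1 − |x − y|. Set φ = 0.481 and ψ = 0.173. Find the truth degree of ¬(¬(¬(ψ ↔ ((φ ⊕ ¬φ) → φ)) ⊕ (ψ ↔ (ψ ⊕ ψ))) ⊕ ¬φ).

0.481

¬φ = 1 − 0.481 = 0.519
φ ⊕ ¬φ = min(1, 0.481 + 0.519) = min(1, 1.000) = 1.000
(φ ⊕ ¬φ) → φ = min(1, 1 − 1.000 + 0.481) = min(1, 0.481) = 0.481
ψ ↔ ((φ ⊕ ¬φ) → φ) = 1 − |0.173 − 0.481| = 1 − 0.308 = 0.692
¬(ψ ↔ ((φ ⊕ ¬φ) → φ)) = 1 − 0.692 = 0.308
ψ ⊕ ψ = min(1, 0.173 + 0.173) = min(1, 0.346) = 0.346
ψ ↔ (ψ ⊕ ψ) = 1 − |0.173 − 0.346| = 1 − 0.173 = 0.827
¬(ψ ↔ ((φ ⊕ ¬φ) → φ)) ⊕ (ψ ↔ (ψ ⊕ ψ)) = min(1, 0.308 + 0.827) = min(1, 1.135) = 1.000
¬(¬(ψ ↔ ((φ ⊕ ¬φ) → φ)) ⊕ (ψ ↔ (ψ ⊕ ψ))) = 1 − 1.000 = 0.000
¬(¬(ψ ↔ ((φ ⊕ ¬φ) → φ)) ⊕ (ψ ↔ (ψ ⊕ ψ))) ⊕ ¬φ = min(1, 0.000 + 0.519) = min(1, 0.519) = 0.519
¬(¬(¬(ψ ↔ ((φ ⊕ ¬φ) → φ)) ⊕ (ψ ↔ (ψ ⊕ ψ))) ⊕ ¬φ) = 1 − 0.519 = 0.481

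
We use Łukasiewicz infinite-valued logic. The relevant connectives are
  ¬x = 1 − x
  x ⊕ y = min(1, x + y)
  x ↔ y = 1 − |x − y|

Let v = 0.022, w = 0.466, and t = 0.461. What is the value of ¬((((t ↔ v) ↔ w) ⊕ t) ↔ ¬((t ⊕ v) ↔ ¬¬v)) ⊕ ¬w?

1.000

t ↔ v = 1 − |0.461 − 0.022| = 1 − 0.439 = 0.561
(t ↔ v) ↔ w = 1 − |0.561 − 0.466| = 1 − 0.095 = 0.905
((t ↔ v) ↔ w) ⊕ t = min(1, 0.905 + 0.461) = min(1, 1.366) = 1.000
t ⊕ v = min(1, 0.461 + 0.022) = min(1, 0.483) = 0.483
¬v = 1 − 0.022 = 0.978
¬¬v = 1 − 0.978 = 0.022
(t ⊕ v) ↔ ¬¬v = 1 − |0.483 − 0.022| = 1 − 0.461 = 0.539
¬((t ⊕ v) ↔ ¬¬v) = 1 − 0.539 = 0.461
(((t ↔ v) ↔ w) ⊕ t) ↔ ¬((t ⊕ v) ↔ ¬¬v) = 1 − |1.000 − 0.461| = 1 − 0.539 = 0.461
¬((((t ↔ v) ↔ w) ⊕ t) ↔ ¬((t ⊕ v) ↔ ¬¬v)) = 1 − 0.461 = 0.539
¬w = 1 − 0.466 = 0.534
¬((((t ↔ v) ↔ w) ⊕ t) ↔ ¬((t ⊕ v) ↔ ¬¬v)) ⊕ ¬w = min(1, 0.539 + 0.534) = min(1, 1.073) = 1.000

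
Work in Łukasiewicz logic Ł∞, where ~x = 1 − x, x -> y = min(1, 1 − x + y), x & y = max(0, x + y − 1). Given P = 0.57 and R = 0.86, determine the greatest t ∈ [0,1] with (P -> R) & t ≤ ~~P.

P -> R = min(1, 1 − 0.57 + 0.86) = min(1, 1.29) = 1.00
So the left factor is P -> R = 1.00.
~P = 1 − 0.57 = 0.43
~~P = 1 − 0.43 = 0.57
So the right-hand bound is ~~P = 0.57.
The residuum of the Łukasiewicz t-norm gives the supremum: min(1, 1 − 1.00 + 0.57).
1 − 1.00 + 0.57 = 0.57, so t = min(1, 0.57) = 0.57.
Check: 1.00 & 0.57 = max(0, 0.57) = 0.57 ≤ 0.57.

0.57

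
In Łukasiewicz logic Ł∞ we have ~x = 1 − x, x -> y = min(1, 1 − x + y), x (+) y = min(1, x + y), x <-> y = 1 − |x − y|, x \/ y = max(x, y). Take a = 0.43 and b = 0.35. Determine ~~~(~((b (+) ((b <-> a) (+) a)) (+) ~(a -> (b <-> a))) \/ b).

0.65

b <-> a = 1 − |0.35 − 0.43| = 1 − 0.08 = 0.92
(b <-> a) (+) a = min(1, 0.92 + 0.43) = min(1, 1.35) = 1.00
b (+) ((b <-> a) (+) a) = min(1, 0.35 + 1.00) = min(1, 1.35) = 1.00
a -> (b <-> a) = min(1, 1 − 0.43 + 0.92) = min(1, 1.49) = 1.00
~(a -> (b <-> a)) = 1 − 1.00 = 0.00
(b (+) ((b <-> a) (+) a)) (+) ~(a -> (b <-> a)) = min(1, 1.00 + 0.00) = min(1, 1.00) = 1.00
~((b (+) ((b <-> a) (+) a)) (+) ~(a -> (b <-> a))) = 1 − 1.00 = 0.00
~((b (+) ((b <-> a) (+) a)) (+) ~(a -> (b <-> a))) \/ b = max(0.00, 0.35) = 0.35
~(~((b (+) ((b <-> a) (+) a)) (+) ~(a -> (b <-> a))) \/ b) = 1 − 0.35 = 0.65
~~(~((b (+) ((b <-> a) (+) a)) (+) ~(a -> (b <-> a))) \/ b) = 1 − 0.65 = 0.35
~~~(~((b (+) ((b <-> a) (+) a)) (+) ~(a -> (b <-> a))) \/ b) = 1 − 0.35 = 0.65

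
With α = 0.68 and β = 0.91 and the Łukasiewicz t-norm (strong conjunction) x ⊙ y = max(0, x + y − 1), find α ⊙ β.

α ⊙ β = max(0, 0.68 + 0.91 − 1) = max(0, 0.59) = 0.59
For comparison, the Gödel (minimum) t-norm min(x, y) would give 0.68.

0.59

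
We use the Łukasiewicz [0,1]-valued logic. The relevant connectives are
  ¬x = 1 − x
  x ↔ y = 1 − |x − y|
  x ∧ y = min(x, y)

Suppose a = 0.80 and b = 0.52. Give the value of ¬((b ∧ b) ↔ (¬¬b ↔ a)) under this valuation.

0.20

b ∧ b = min(0.52, 0.52) = 0.52
¬b = 1 − 0.52 = 0.48
¬¬b = 1 − 0.48 = 0.52
¬¬b ↔ a = 1 − |0.52 − 0.80| = 1 − 0.28 = 0.72
(b ∧ b) ↔ (¬¬b ↔ a) = 1 − |0.52 − 0.72| = 1 − 0.20 = 0.80
¬((b ∧ b) ↔ (¬¬b ↔ a)) = 1 − 0.80 = 0.20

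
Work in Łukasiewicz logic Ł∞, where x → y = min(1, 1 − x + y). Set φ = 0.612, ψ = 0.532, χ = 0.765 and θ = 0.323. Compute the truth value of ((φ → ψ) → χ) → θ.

φ → ψ = min(1, 1 − 0.612 + 0.532) = min(1, 0.920) = 0.920
(φ → ψ) → χ = min(1, 1 − 0.920 + 0.765) = min(1, 0.845) = 0.845
((φ → ψ) → χ) → θ = min(1, 1 − 0.845 + 0.323) = min(1, 0.478) = 0.478

0.478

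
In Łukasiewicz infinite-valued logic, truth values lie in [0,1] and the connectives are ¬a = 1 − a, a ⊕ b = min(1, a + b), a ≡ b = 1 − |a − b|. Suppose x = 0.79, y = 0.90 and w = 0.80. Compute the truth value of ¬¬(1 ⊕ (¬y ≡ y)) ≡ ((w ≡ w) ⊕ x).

¬y = 1 − 0.90 = 0.10
¬y ≡ y = 1 − |0.10 − 0.90| = 1 − 0.80 = 0.20
1 ⊕ (¬y ≡ y) = min(1, 1.00 + 0.20) = min(1, 1.20) = 1.00
¬(1 ⊕ (¬y ≡ y)) = 1 − 1.00 = 0.00
¬¬(1 ⊕ (¬y ≡ y)) = 1 − 0.00 = 1.00
w ≡ w = 1 − |0.80 − 0.80| = 1 − 0.00 = 1.00
(w ≡ w) ⊕ x = min(1, 1.00 + 0.79) = min(1, 1.79) = 1.00
¬¬(1 ⊕ (¬y ≡ y)) ≡ ((w ≡ w) ⊕ x) = 1 − |1.00 − 1.00| = 1 − 0.00 = 1.00

1.00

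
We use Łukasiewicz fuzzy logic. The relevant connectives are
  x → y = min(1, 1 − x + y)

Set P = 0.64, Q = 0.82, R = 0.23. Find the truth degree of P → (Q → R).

0.77

Q → R = min(1, 1 − 0.82 + 0.23) = min(1, 0.41) = 0.41
P → (Q → R) = min(1, 1 − 0.64 + 0.41) = min(1, 0.77) = 0.77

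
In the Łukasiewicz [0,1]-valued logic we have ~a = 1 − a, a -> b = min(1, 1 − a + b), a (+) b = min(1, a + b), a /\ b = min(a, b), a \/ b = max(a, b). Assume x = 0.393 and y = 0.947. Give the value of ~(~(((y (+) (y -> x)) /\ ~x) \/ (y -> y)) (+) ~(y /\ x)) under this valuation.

0.393

y -> x = min(1, 1 − 0.947 + 0.393) = min(1, 0.446) = 0.446
y (+) (y -> x) = min(1, 0.947 + 0.446) = min(1, 1.393) = 1.000
~x = 1 − 0.393 = 0.607
(y (+) (y -> x)) /\ ~x = min(1.000, 0.607) = 0.607
y -> y = min(1, 1 − 0.947 + 0.947) = min(1, 1.000) = 1.000
((y (+) (y -> x)) /\ ~x) \/ (y -> y) = max(0.607, 1.000) = 1.000
~(((y (+) (y -> x)) /\ ~x) \/ (y -> y)) = 1 − 1.000 = 0.000
y /\ x = min(0.947, 0.393) = 0.393
~(y /\ x) = 1 − 0.393 = 0.607
~(((y (+) (y -> x)) /\ ~x) \/ (y -> y)) (+) ~(y /\ x) = min(1, 0.000 + 0.607) = min(1, 0.607) = 0.607
~(~(((y (+) (y -> x)) /\ ~x) \/ (y -> y)) (+) ~(y /\ x)) = 1 − 0.607 = 0.393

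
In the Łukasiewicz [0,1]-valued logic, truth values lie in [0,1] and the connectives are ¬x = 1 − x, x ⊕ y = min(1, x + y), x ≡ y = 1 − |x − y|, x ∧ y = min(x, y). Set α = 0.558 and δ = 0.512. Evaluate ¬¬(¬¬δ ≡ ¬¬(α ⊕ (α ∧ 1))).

0.512

¬δ = 1 − 0.512 = 0.488
¬¬δ = 1 − 0.488 = 0.512
α ∧ 1 = min(0.558, 1.000) = 0.558
α ⊕ (α ∧ 1) = min(1, 0.558 + 0.558) = min(1, 1.116) = 1.000
¬(α ⊕ (α ∧ 1)) = 1 − 1.000 = 0.000
¬¬(α ⊕ (α ∧ 1)) = 1 − 0.000 = 1.000
¬¬δ ≡ ¬¬(α ⊕ (α ∧ 1)) = 1 − |0.512 − 1.000| = 1 − 0.488 = 0.512
¬(¬¬δ ≡ ¬¬(α ⊕ (α ∧ 1))) = 1 − 0.512 = 0.488
¬¬(¬¬δ ≡ ¬¬(α ⊕ (α ∧ 1))) = 1 − 0.488 = 0.512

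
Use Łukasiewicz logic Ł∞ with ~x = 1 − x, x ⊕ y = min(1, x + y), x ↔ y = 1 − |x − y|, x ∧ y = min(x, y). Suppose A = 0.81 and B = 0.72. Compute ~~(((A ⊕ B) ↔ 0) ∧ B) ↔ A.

0.19

A ⊕ B = min(1, 0.81 + 0.72) = min(1, 1.53) = 1.00
(A ⊕ B) ↔ 0 = 1 − |1.00 − 0.00| = 1 − 1.00 = 0.00
((A ⊕ B) ↔ 0) ∧ B = min(0.00, 0.72) = 0.00
~(((A ⊕ B) ↔ 0) ∧ B) = 1 − 0.00 = 1.00
~~(((A ⊕ B) ↔ 0) ∧ B) = 1 − 1.00 = 0.00
~~(((A ⊕ B) ↔ 0) ∧ B) ↔ A = 1 − |0.00 − 0.81| = 1 − 0.81 = 0.19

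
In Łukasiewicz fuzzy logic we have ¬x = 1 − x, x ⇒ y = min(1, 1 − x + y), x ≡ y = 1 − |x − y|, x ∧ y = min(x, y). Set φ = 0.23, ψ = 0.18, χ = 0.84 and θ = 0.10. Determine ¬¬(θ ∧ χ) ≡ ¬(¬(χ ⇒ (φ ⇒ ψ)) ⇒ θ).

θ ∧ χ = min(0.10, 0.84) = 0.10
¬(θ ∧ χ) = 1 − 0.10 = 0.90
¬¬(θ ∧ χ) = 1 − 0.90 = 0.10
φ ⇒ ψ = min(1, 1 − 0.23 + 0.18) = min(1, 0.95) = 0.95
χ ⇒ (φ ⇒ ψ) = min(1, 1 − 0.84 + 0.95) = min(1, 1.11) = 1.00
¬(χ ⇒ (φ ⇒ ψ)) = 1 − 1.00 = 0.00
¬(χ ⇒ (φ ⇒ ψ)) ⇒ θ = min(1, 1 − 0.00 + 0.10) = min(1, 1.10) = 1.00
¬(¬(χ ⇒ (φ ⇒ ψ)) ⇒ θ) = 1 − 1.00 = 0.00
¬¬(θ ∧ χ) ≡ ¬(¬(χ ⇒ (φ ⇒ ψ)) ⇒ θ) = 1 − |0.10 − 0.00| = 1 − 0.10 = 0.90

0.90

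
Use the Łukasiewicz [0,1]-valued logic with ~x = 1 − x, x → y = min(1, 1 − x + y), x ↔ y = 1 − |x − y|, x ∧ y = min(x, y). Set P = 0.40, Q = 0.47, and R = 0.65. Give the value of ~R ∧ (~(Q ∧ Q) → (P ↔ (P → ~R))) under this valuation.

~R = 1 − 0.65 = 0.35
Q ∧ Q = min(0.47, 0.47) = 0.47
~(Q ∧ Q) = 1 − 0.47 = 0.53
P → ~R = min(1, 1 − 0.40 + 0.35) = min(1, 0.95) = 0.95
P ↔ (P → ~R) = 1 − |0.40 − 0.95| = 1 − 0.55 = 0.45
~(Q ∧ Q) → (P ↔ (P → ~R)) = min(1, 1 − 0.53 + 0.45) = min(1, 0.92) = 0.92
~R ∧ (~(Q ∧ Q) → (P ↔ (P → ~R))) = min(0.35, 0.92) = 0.35

0.35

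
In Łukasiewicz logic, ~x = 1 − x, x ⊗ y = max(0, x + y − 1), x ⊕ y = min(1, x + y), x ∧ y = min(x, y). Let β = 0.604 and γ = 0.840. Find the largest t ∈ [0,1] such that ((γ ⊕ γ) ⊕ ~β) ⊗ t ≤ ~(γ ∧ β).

γ ⊕ γ = min(1, 0.840 + 0.840) = min(1, 1.680) = 1.000
~β = 1 − 0.604 = 0.396
(γ ⊕ γ) ⊕ ~β = min(1, 1.000 + 0.396) = min(1, 1.396) = 1.000
So the left factor is (γ ⊕ γ) ⊕ ~β = 1.000.
γ ∧ β = min(0.840, 0.604) = 0.604
~(γ ∧ β) = 1 − 0.604 = 0.396
So the right-hand bound is ~(γ ∧ β) = 0.396.
The residuum of the Łukasiewicz t-norm gives the supremum: min(1, 1 − 1.000 + 0.396).
1 − 1.000 + 0.396 = 0.396, so t = min(1, 0.396) = 0.396.
Check: 1.000 ⊗ 0.396 = max(0, 0.396) = 0.396 ≤ 0.396.

0.396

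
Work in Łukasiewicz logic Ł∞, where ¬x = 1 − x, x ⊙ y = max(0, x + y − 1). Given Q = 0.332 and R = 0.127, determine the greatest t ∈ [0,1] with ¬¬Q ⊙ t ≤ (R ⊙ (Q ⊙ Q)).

0.668

¬Q = 1 − 0.332 = 0.668
¬¬Q = 1 − 0.668 = 0.332
So the left factor is ¬¬Q = 0.332.
Q ⊙ Q = max(0, 0.332 + 0.332 − 1) = max(0, -0.336) = 0.000
R ⊙ (Q ⊙ Q) = max(0, 0.127 + 0.000 − 1) = max(0, -0.873) = 0.000
So the right-hand bound is R ⊙ (Q ⊙ Q) = 0.000.
The residuum of the Łukasiewicz t-norm gives the supremum: min(1, 1 − 0.332 + 0.000).
1 − 0.332 + 0.000 = 0.668, so t = min(1, 0.668) = 0.668.
Check: 0.332 ⊙ 0.668 = max(0, 0.000) = 0.000 ≤ 0.000.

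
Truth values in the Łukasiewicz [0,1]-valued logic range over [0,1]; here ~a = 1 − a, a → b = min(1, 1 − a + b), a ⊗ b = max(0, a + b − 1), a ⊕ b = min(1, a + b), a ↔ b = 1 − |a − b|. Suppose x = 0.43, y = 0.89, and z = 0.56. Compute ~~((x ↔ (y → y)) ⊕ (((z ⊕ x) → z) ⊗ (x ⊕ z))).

0.99

y → y = min(1, 1 − 0.89 + 0.89) = min(1, 1.00) = 1.00
x ↔ (y → y) = 1 − |0.43 − 1.00| = 1 − 0.57 = 0.43
z ⊕ x = min(1, 0.56 + 0.43) = min(1, 0.99) = 0.99
(z ⊕ x) → z = min(1, 1 − 0.99 + 0.56) = min(1, 0.57) = 0.57
x ⊕ z = min(1, 0.43 + 0.56) = min(1, 0.99) = 0.99
((z ⊕ x) → z) ⊗ (x ⊕ z) = max(0, 0.57 + 0.99 − 1) = max(0, 0.56) = 0.56
(x ↔ (y → y)) ⊕ (((z ⊕ x) → z) ⊗ (x ⊕ z)) = min(1, 0.43 + 0.56) = min(1, 0.99) = 0.99
~((x ↔ (y → y)) ⊕ (((z ⊕ x) → z) ⊗ (x ⊕ z))) = 1 − 0.99 = 0.01
~~((x ↔ (y → y)) ⊕ (((z ⊕ x) → z) ⊗ (x ⊕ z))) = 1 − 0.01 = 0.99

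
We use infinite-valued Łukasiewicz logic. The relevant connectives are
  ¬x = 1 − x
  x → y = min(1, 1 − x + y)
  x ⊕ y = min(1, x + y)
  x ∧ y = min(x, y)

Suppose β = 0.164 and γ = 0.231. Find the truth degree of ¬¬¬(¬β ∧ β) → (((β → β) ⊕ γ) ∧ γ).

0.395

¬β = 1 − 0.164 = 0.836
¬β ∧ β = min(0.836, 0.164) = 0.164
¬(¬β ∧ β) = 1 − 0.164 = 0.836
¬¬(¬β ∧ β) = 1 − 0.836 = 0.164
¬¬¬(¬β ∧ β) = 1 − 0.164 = 0.836
β → β = min(1, 1 − 0.164 + 0.164) = min(1, 1.000) = 1.000
(β → β) ⊕ γ = min(1, 1.000 + 0.231) = min(1, 1.231) = 1.000
((β → β) ⊕ γ) ∧ γ = min(1.000, 0.231) = 0.231
¬¬¬(¬β ∧ β) → (((β → β) ⊕ γ) ∧ γ) = min(1, 1 − 0.836 + 0.231) = min(1, 0.395) = 0.395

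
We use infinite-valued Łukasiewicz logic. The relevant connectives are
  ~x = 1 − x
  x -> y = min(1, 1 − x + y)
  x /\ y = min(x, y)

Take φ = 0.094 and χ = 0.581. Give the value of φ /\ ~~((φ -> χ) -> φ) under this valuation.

φ -> χ = min(1, 1 − 0.094 + 0.581) = min(1, 1.487) = 1.000
(φ -> χ) -> φ = min(1, 1 − 1.000 + 0.094) = min(1, 0.094) = 0.094
~((φ -> χ) -> φ) = 1 − 0.094 = 0.906
~~((φ -> χ) -> φ) = 1 − 0.906 = 0.094
φ /\ ~~((φ -> χ) -> φ) = min(0.094, 0.094) = 0.094

0.094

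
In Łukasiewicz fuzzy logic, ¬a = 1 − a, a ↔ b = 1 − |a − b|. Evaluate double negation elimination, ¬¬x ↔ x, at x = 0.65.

1.00

¬x = 1 − 0.65 = 0.35
¬¬x = 1 − 0.35 = 0.65
¬¬x ↔ x = 1 − |0.65 − 0.65| = 1 − 0.00 = 1.00
(As expected: always 1 in Ł∞ since negation is involutive.)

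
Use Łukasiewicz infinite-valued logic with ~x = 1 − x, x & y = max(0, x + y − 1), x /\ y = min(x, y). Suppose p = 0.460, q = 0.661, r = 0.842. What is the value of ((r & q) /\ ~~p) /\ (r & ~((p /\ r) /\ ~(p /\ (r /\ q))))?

r & q = max(0, 0.842 + 0.661 − 1) = max(0, 0.503) = 0.503
~p = 1 − 0.460 = 0.540
~~p = 1 − 0.540 = 0.460
(r & q) /\ ~~p = min(0.503, 0.460) = 0.460
p /\ r = min(0.460, 0.842) = 0.460
r /\ q = min(0.842, 0.661) = 0.661
p /\ (r /\ q) = min(0.460, 0.661) = 0.460
~(p /\ (r /\ q)) = 1 − 0.460 = 0.540
(p /\ r) /\ ~(p /\ (r /\ q)) = min(0.460, 0.540) = 0.460
~((p /\ r) /\ ~(p /\ (r /\ q))) = 1 − 0.460 = 0.540
r & ~((p /\ r) /\ ~(p /\ (r /\ q))) = max(0, 0.842 + 0.540 − 1) = max(0, 0.382) = 0.382
((r & q) /\ ~~p) /\ (r & ~((p /\ r) /\ ~(p /\ (r /\ q)))) = min(0.460, 0.382) = 0.382

0.382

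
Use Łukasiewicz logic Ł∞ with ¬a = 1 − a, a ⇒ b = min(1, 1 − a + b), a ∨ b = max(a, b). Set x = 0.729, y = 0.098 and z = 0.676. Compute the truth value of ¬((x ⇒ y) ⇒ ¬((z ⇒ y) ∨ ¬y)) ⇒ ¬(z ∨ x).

x ⇒ y = min(1, 1 − 0.729 + 0.098) = min(1, 0.369) = 0.369
z ⇒ y = min(1, 1 − 0.676 + 0.098) = min(1, 0.422) = 0.422
¬y = 1 − 0.098 = 0.902
(z ⇒ y) ∨ ¬y = max(0.422, 0.902) = 0.902
¬((z ⇒ y) ∨ ¬y) = 1 − 0.902 = 0.098
(x ⇒ y) ⇒ ¬((z ⇒ y) ∨ ¬y) = min(1, 1 − 0.369 + 0.098) = min(1, 0.729) = 0.729
¬((x ⇒ y) ⇒ ¬((z ⇒ y) ∨ ¬y)) = 1 − 0.729 = 0.271
z ∨ x = max(0.676, 0.729) = 0.729
¬(z ∨ x) = 1 − 0.729 = 0.271
¬((x ⇒ y) ⇒ ¬((z ⇒ y) ∨ ¬y)) ⇒ ¬(z ∨ x) = min(1, 1 − 0.271 + 0.271) = min(1, 1.000) = 1.000

1.000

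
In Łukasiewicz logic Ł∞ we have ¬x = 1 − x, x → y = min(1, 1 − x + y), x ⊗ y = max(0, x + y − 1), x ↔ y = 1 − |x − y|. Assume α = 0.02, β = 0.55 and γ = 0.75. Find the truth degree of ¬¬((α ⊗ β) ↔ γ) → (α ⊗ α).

0.75

α ⊗ β = max(0, 0.02 + 0.55 − 1) = max(0, -0.43) = 0.00
(α ⊗ β) ↔ γ = 1 − |0.00 − 0.75| = 1 − 0.75 = 0.25
¬((α ⊗ β) ↔ γ) = 1 − 0.25 = 0.75
¬¬((α ⊗ β) ↔ γ) = 1 − 0.75 = 0.25
α ⊗ α = max(0, 0.02 + 0.02 − 1) = max(0, -0.96) = 0.00
¬¬((α ⊗ β) ↔ γ) → (α ⊗ α) = min(1, 1 − 0.25 + 0.00) = min(1, 0.75) = 0.75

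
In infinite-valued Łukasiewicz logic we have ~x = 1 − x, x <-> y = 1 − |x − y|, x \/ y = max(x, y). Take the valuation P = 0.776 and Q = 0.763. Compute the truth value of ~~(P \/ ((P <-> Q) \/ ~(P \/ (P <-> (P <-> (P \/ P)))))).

P <-> Q = 1 − |0.776 − 0.763| = 1 − 0.013 = 0.987
P \/ P = max(0.776, 0.776) = 0.776
P <-> (P \/ P) = 1 − |0.776 − 0.776| = 1 − 0.000 = 1.000
P <-> (P <-> (P \/ P)) = 1 − |0.776 − 1.000| = 1 − 0.224 = 0.776
P \/ (P <-> (P <-> (P \/ P))) = max(0.776, 0.776) = 0.776
~(P \/ (P <-> (P <-> (P \/ P)))) = 1 − 0.776 = 0.224
(P <-> Q) \/ ~(P \/ (P <-> (P <-> (P \/ P)))) = max(0.987, 0.224) = 0.987
P \/ ((P <-> Q) \/ ~(P \/ (P <-> (P <-> (P \/ P))))) = max(0.776, 0.987) = 0.987
~(P \/ ((P <-> Q) \/ ~(P \/ (P <-> (P <-> (P \/ P)))))) = 1 − 0.987 = 0.013
~~(P \/ ((P <-> Q) \/ ~(P \/ (P <-> (P <-> (P \/ P)))))) = 1 − 0.013 = 0.987

0.987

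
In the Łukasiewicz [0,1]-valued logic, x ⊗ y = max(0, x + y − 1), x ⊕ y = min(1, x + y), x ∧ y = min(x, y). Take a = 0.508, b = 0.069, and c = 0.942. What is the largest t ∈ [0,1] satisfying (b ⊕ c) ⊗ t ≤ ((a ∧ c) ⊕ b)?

b ⊕ c = min(1, 0.069 + 0.942) = min(1, 1.011) = 1.000
So the left factor is b ⊕ c = 1.000.
a ∧ c = min(0.508, 0.942) = 0.508
(a ∧ c) ⊕ b = min(1, 0.508 + 0.069) = min(1, 0.577) = 0.577
So the right-hand bound is (a ∧ c) ⊕ b = 0.577.
The residuum of the Łukasiewicz t-norm gives the supremum: min(1, 1 − 1.000 + 0.577).
1 − 1.000 + 0.577 = 0.577, so t = min(1, 0.577) = 0.577.
Check: 1.000 ⊗ 0.577 = max(0, 0.577) = 0.577 ≤ 0.577.

0.577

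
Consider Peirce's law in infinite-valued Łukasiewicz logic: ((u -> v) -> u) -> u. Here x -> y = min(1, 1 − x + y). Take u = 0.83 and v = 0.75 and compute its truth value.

u -> v = min(1, 1 − 0.83 + 0.75) = min(1, 0.92) = 0.92
(u -> v) -> u = min(1, 1 − 0.92 + 0.83) = min(1, 0.91) = 0.91
((u -> v) -> u) -> u = min(1, 1 − 0.91 + 0.83) = min(1, 0.92) = 0.92
(The value 0.92 < 1 shows this instance is not satisfied; not a Ł∞-tautology in general.)

0.92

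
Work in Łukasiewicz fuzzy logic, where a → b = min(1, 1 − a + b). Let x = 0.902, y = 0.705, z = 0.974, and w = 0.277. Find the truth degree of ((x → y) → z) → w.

x → y = min(1, 1 − 0.902 + 0.705) = min(1, 0.803) = 0.803
(x → y) → z = min(1, 1 − 0.803 + 0.974) = min(1, 1.171) = 1.000
((x → y) → z) → w = min(1, 1 − 1.000 + 0.277) = min(1, 0.277) = 0.277

0.277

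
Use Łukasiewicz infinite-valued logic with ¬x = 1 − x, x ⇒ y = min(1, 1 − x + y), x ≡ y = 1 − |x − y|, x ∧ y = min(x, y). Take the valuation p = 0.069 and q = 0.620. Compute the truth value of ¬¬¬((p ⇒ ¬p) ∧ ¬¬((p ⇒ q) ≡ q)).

¬p = 1 − 0.069 = 0.931
p ⇒ ¬p = min(1, 1 − 0.069 + 0.931) = min(1, 1.862) = 1.000
p ⇒ q = min(1, 1 − 0.069 + 0.620) = min(1, 1.551) = 1.000
(p ⇒ q) ≡ q = 1 − |1.000 − 0.620| = 1 − 0.380 = 0.620
¬((p ⇒ q) ≡ q) = 1 − 0.620 = 0.380
¬¬((p ⇒ q) ≡ q) = 1 − 0.380 = 0.620
(p ⇒ ¬p) ∧ ¬¬((p ⇒ q) ≡ q) = min(1.000, 0.620) = 0.620
¬((p ⇒ ¬p) ∧ ¬¬((p ⇒ q) ≡ q)) = 1 − 0.620 = 0.380
¬¬((p ⇒ ¬p) ∧ ¬¬((p ⇒ q) ≡ q)) = 1 − 0.380 = 0.620
¬¬¬((p ⇒ ¬p) ∧ ¬¬((p ⇒ q) ≡ q)) = 1 − 0.620 = 0.380

0.380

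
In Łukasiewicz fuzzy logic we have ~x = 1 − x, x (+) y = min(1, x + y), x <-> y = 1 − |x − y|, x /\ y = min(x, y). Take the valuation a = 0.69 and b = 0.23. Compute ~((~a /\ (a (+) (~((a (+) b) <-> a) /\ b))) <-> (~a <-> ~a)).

~a = 1 − 0.69 = 0.31
a (+) b = min(1, 0.69 + 0.23) = min(1, 0.92) = 0.92
(a (+) b) <-> a = 1 − |0.92 − 0.69| = 1 − 0.23 = 0.77
~((a (+) b) <-> a) = 1 − 0.77 = 0.23
~((a (+) b) <-> a) /\ b = min(0.23, 0.23) = 0.23
a (+) (~((a (+) b) <-> a) /\ b) = min(1, 0.69 + 0.23) = min(1, 0.92) = 0.92
~a /\ (a (+) (~((a (+) b) <-> a) /\ b)) = min(0.31, 0.92) = 0.31
~a <-> ~a = 1 − |0.31 − 0.31| = 1 − 0.00 = 1.00
(~a /\ (a (+) (~((a (+) b) <-> a) /\ b))) <-> (~a <-> ~a) = 1 − |0.31 − 1.00| = 1 − 0.69 = 0.31
~((~a /\ (a (+) (~((a (+) b) <-> a) /\ b))) <-> (~a <-> ~a)) = 1 − 0.31 = 0.69

0.69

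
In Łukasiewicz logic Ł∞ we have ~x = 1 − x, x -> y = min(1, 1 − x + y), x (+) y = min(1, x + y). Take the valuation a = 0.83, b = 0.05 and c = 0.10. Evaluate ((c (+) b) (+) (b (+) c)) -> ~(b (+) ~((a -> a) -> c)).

0.75

c (+) b = min(1, 0.10 + 0.05) = min(1, 0.15) = 0.15
b (+) c = min(1, 0.05 + 0.10) = min(1, 0.15) = 0.15
(c (+) b) (+) (b (+) c) = min(1, 0.15 + 0.15) = min(1, 0.30) = 0.30
a -> a = min(1, 1 − 0.83 + 0.83) = min(1, 1.00) = 1.00
(a -> a) -> c = min(1, 1 − 1.00 + 0.10) = min(1, 0.10) = 0.10
~((a -> a) -> c) = 1 − 0.10 = 0.90
b (+) ~((a -> a) -> c) = min(1, 0.05 + 0.90) = min(1, 0.95) = 0.95
~(b (+) ~((a -> a) -> c)) = 1 − 0.95 = 0.05
((c (+) b) (+) (b (+) c)) -> ~(b (+) ~((a -> a) -> c)) = min(1, 1 − 0.30 + 0.05) = min(1, 0.75) = 0.75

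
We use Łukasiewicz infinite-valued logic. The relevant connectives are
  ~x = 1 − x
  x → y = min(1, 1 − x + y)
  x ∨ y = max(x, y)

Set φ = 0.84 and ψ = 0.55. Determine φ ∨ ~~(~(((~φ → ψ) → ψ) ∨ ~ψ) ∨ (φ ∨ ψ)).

~φ = 1 − 0.84 = 0.16
~φ → ψ = min(1, 1 − 0.16 + 0.55) = min(1, 1.39) = 1.00
(~φ → ψ) → ψ = min(1, 1 − 1.00 + 0.55) = min(1, 0.55) = 0.55
~ψ = 1 − 0.55 = 0.45
((~φ → ψ) → ψ) ∨ ~ψ = max(0.55, 0.45) = 0.55
~(((~φ → ψ) → ψ) ∨ ~ψ) = 1 − 0.55 = 0.45
φ ∨ ψ = max(0.84, 0.55) = 0.84
~(((~φ → ψ) → ψ) ∨ ~ψ) ∨ (φ ∨ ψ) = max(0.45, 0.84) = 0.84
~(~(((~φ → ψ) → ψ) ∨ ~ψ) ∨ (φ ∨ ψ)) = 1 − 0.84 = 0.16
~~(~(((~φ → ψ) → ψ) ∨ ~ψ) ∨ (φ ∨ ψ)) = 1 − 0.16 = 0.84
φ ∨ ~~(~(((~φ → ψ) → ψ) ∨ ~ψ) ∨ (φ ∨ ψ)) = max(0.84, 0.84) = 0.84

0.84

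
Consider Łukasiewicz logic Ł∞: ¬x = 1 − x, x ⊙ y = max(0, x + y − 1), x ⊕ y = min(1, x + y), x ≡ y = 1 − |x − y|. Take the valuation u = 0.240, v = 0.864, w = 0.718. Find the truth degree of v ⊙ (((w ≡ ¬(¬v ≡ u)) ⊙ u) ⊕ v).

0.728

¬v = 1 − 0.864 = 0.136
¬v ≡ u = 1 − |0.136 − 0.240| = 1 − 0.104 = 0.896
¬(¬v ≡ u) = 1 − 0.896 = 0.104
w ≡ ¬(¬v ≡ u) = 1 − |0.718 − 0.104| = 1 − 0.614 = 0.386
(w ≡ ¬(¬v ≡ u)) ⊙ u = max(0, 0.386 + 0.240 − 1) = max(0, -0.374) = 0.000
((w ≡ ¬(¬v ≡ u)) ⊙ u) ⊕ v = min(1, 0.000 + 0.864) = min(1, 0.864) = 0.864
v ⊙ (((w ≡ ¬(¬v ≡ u)) ⊙ u) ⊕ v) = max(0, 0.864 + 0.864 − 1) = max(0, 0.728) = 0.728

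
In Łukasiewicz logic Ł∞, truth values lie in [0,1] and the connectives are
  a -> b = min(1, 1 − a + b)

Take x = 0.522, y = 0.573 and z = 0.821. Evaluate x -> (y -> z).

y -> z = min(1, 1 − 0.573 + 0.821) = min(1, 1.248) = 1.000
x -> (y -> z) = min(1, 1 − 0.522 + 1.000) = min(1, 1.478) = 1.000

1.000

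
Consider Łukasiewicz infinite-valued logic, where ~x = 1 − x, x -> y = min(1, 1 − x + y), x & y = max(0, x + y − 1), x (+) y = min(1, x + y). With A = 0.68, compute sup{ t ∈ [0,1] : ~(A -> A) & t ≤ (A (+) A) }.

A -> A = min(1, 1 − 0.68 + 0.68) = min(1, 1.00) = 1.00
~(A -> A) = 1 − 1.00 = 0.00
So the left factor is ~(A -> A) = 0.00.
A (+) A = min(1, 0.68 + 0.68) = min(1, 1.36) = 1.00
So the right-hand bound is A (+) A = 1.00.
The residuum of the Łukasiewicz t-norm gives the supremum: min(1, 1 − 0.00 + 1.00).
1 − 0.00 + 1.00 = 2.00, so t = min(1, 2.00) = 1.00.
Check: 0.00 & 1.00 = max(0, 0.00) = 0.00 ≤ 1.00.

1.00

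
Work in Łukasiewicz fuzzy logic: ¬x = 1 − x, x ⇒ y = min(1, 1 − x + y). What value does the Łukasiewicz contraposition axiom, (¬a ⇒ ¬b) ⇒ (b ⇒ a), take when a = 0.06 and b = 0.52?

¬a = 1 − 0.06 = 0.94
¬b = 1 − 0.52 = 0.48
¬a ⇒ ¬b = min(1, 1 − 0.94 + 0.48) = min(1, 0.54) = 0.54
b ⇒ a = min(1, 1 − 0.52 + 0.06) = min(1, 0.54) = 0.54
(¬a ⇒ ¬b) ⇒ (b ⇒ a) = min(1, 1 − 0.54 + 0.54) = min(1, 1.00) = 1.00
(As expected: an axiom of Ł∞, always 1.)

1.00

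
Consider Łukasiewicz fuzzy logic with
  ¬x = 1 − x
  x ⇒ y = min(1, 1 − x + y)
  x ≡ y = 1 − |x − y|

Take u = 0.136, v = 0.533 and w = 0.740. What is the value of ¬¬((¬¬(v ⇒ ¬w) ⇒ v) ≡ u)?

0.330

¬w = 1 − 0.740 = 0.260
v ⇒ ¬w = min(1, 1 − 0.533 + 0.260) = min(1, 0.727) = 0.727
¬(v ⇒ ¬w) = 1 − 0.727 = 0.273
¬¬(v ⇒ ¬w) = 1 − 0.273 = 0.727
¬¬(v ⇒ ¬w) ⇒ v = min(1, 1 − 0.727 + 0.533) = min(1, 0.806) = 0.806
(¬¬(v ⇒ ¬w) ⇒ v) ≡ u = 1 − |0.806 − 0.136| = 1 − 0.670 = 0.330
¬((¬¬(v ⇒ ¬w) ⇒ v) ≡ u) = 1 − 0.330 = 0.670
¬¬((¬¬(v ⇒ ¬w) ⇒ v) ≡ u) = 1 − 0.670 = 0.330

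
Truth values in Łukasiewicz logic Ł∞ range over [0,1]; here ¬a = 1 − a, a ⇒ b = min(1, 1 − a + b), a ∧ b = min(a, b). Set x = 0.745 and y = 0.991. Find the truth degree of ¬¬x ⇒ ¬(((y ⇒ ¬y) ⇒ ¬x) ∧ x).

0.510

¬x = 1 − 0.745 = 0.255
¬¬x = 1 − 0.255 = 0.745
¬y = 1 − 0.991 = 0.009
y ⇒ ¬y = min(1, 1 − 0.991 + 0.009) = min(1, 0.018) = 0.018
(y ⇒ ¬y) ⇒ ¬x = min(1, 1 − 0.018 + 0.255) = min(1, 1.237) = 1.000
((y ⇒ ¬y) ⇒ ¬x) ∧ x = min(1.000, 0.745) = 0.745
¬(((y ⇒ ¬y) ⇒ ¬x) ∧ x) = 1 − 0.745 = 0.255
¬¬x ⇒ ¬(((y ⇒ ¬y) ⇒ ¬x) ∧ x) = min(1, 1 − 0.745 + 0.255) = min(1, 0.510) = 0.510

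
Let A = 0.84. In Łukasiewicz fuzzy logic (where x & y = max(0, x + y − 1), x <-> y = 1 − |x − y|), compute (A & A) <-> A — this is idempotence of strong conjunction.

0.84

A & A = max(0, 0.84 + 0.84 − 1) = max(0, 0.68) = 0.68
(A & A) <-> A = 1 − |0.68 − 0.84| = 1 − 0.16 = 0.84
(The value 0.84 < 1 shows this instance is not satisfied; fails in Ł∞ since a ⊗ a = max(0, 2a−1) ≠ a in general.)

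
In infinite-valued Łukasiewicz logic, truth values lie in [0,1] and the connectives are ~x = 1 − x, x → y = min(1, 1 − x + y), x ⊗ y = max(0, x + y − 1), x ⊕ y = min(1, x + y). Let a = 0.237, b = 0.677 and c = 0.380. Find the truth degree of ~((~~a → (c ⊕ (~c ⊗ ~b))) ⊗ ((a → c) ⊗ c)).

0.620

~a = 1 − 0.237 = 0.763
~~a = 1 − 0.763 = 0.237
~c = 1 − 0.380 = 0.620
~b = 1 − 0.677 = 0.323
~c ⊗ ~b = max(0, 0.620 + 0.323 − 1) = max(0, -0.057) = 0.000
c ⊕ (~c ⊗ ~b) = min(1, 0.380 + 0.000) = min(1, 0.380) = 0.380
~~a → (c ⊕ (~c ⊗ ~b)) = min(1, 1 − 0.237 + 0.380) = min(1, 1.143) = 1.000
a → c = min(1, 1 − 0.237 + 0.380) = min(1, 1.143) = 1.000
(a → c) ⊗ c = max(0, 1.000 + 0.380 − 1) = max(0, 0.380) = 0.380
(~~a → (c ⊕ (~c ⊗ ~b))) ⊗ ((a → c) ⊗ c) = max(0, 1.000 + 0.380 − 1) = max(0, 0.380) = 0.380
~((~~a → (c ⊕ (~c ⊗ ~b))) ⊗ ((a → c) ⊗ c)) = 1 − 0.380 = 0.620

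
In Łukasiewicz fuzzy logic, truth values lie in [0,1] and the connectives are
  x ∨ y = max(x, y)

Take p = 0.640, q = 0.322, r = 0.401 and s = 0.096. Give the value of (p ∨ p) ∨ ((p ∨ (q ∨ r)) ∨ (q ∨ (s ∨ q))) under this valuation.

0.640

p ∨ p = max(0.640, 0.640) = 0.640
q ∨ r = max(0.322, 0.401) = 0.401
p ∨ (q ∨ r) = max(0.640, 0.401) = 0.640
s ∨ q = max(0.096, 0.322) = 0.322
q ∨ (s ∨ q) = max(0.322, 0.322) = 0.322
(p ∨ (q ∨ r)) ∨ (q ∨ (s ∨ q)) = max(0.640, 0.322) = 0.640
(p ∨ p) ∨ ((p ∨ (q ∨ r)) ∨ (q ∨ (s ∨ q))) = max(0.640, 0.640) = 0.640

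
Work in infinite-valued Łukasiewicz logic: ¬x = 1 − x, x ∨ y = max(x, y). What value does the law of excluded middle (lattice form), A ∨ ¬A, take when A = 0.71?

0.71

¬A = 1 − 0.71 = 0.29
A ∨ ¬A = max(0.71, 0.29) = 0.71
(The value 0.71 < 1 shows this instance is not satisfied; not a Ł∞-tautology — its value is max(a, 1−a).)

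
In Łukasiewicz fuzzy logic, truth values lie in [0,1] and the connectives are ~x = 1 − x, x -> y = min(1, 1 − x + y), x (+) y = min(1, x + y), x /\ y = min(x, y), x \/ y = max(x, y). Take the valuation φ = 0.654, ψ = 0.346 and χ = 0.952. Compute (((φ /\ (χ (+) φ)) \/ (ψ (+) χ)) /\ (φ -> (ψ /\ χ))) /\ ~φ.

χ (+) φ = min(1, 0.952 + 0.654) = min(1, 1.606) = 1.000
φ /\ (χ (+) φ) = min(0.654, 1.000) = 0.654
ψ (+) χ = min(1, 0.346 + 0.952) = min(1, 1.298) = 1.000
(φ /\ (χ (+) φ)) \/ (ψ (+) χ) = max(0.654, 1.000) = 1.000
ψ /\ χ = min(0.346, 0.952) = 0.346
φ -> (ψ /\ χ) = min(1, 1 − 0.654 + 0.346) = min(1, 0.692) = 0.692
((φ /\ (χ (+) φ)) \/ (ψ (+) χ)) /\ (φ -> (ψ /\ χ)) = min(1.000, 0.692) = 0.692
~φ = 1 − 0.654 = 0.346
(((φ /\ (χ (+) φ)) \/ (ψ (+) χ)) /\ (φ -> (ψ /\ χ))) /\ ~φ = min(0.692, 0.346) = 0.346

0.346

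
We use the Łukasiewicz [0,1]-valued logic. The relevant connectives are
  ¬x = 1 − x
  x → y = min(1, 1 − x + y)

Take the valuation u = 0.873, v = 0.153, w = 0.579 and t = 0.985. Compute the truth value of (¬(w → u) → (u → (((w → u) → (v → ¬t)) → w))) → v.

w → u = min(1, 1 − 0.579 + 0.873) = min(1, 1.294) = 1.000
¬(w → u) = 1 − 1.000 = 0.000
¬t = 1 − 0.985 = 0.015
v → ¬t = min(1, 1 − 0.153 + 0.015) = min(1, 0.862) = 0.862
(w → u) → (v → ¬t) = min(1, 1 − 1.000 + 0.862) = min(1, 0.862) = 0.862
((w → u) → (v → ¬t)) → w = min(1, 1 − 0.862 + 0.579) = min(1, 0.717) = 0.717
u → (((w → u) → (v → ¬t)) → w) = min(1, 1 − 0.873 + 0.717) = min(1, 0.844) = 0.844
¬(w → u) → (u → (((w → u) → (v → ¬t)) → w)) = min(1, 1 − 0.000 + 0.844) = min(1, 1.844) = 1.000
(¬(w → u) → (u → (((w → u) → (v → ¬t)) → w))) → v = min(1, 1 − 1.000 + 0.153) = min(1, 0.153) = 0.153

0.153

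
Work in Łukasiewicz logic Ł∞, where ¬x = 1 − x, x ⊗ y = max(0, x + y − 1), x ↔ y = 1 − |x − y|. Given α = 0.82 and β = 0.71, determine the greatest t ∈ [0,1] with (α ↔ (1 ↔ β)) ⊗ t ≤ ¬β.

1 ↔ β = 1 − |1.00 − 0.71| = 1 − 0.29 = 0.71
α ↔ (1 ↔ β) = 1 − |0.82 − 0.71| = 1 − 0.11 = 0.89
So the left factor is α ↔ (1 ↔ β) = 0.89.
¬β = 1 − 0.71 = 0.29
So the right-hand bound is ¬β = 0.29.
The residuum of the Łukasiewicz t-norm gives the supremum: min(1, 1 − 0.89 + 0.29).
1 − 0.89 + 0.29 = 0.40, so t = min(1, 0.40) = 0.40.
Check: 0.89 ⊗ 0.40 = max(0, 0.29) = 0.29 ≤ 0.29.

0.40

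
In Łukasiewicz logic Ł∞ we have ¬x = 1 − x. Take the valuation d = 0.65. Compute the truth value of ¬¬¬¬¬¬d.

¬d = 1 − 0.65 = 0.35
¬¬d = 1 − 0.35 = 0.65
¬¬¬d = 1 − 0.65 = 0.35
¬¬¬¬d = 1 − 0.35 = 0.65
¬¬¬¬¬d = 1 − 0.65 = 0.35
¬¬¬¬¬¬d = 1 − 0.35 = 0.65

0.65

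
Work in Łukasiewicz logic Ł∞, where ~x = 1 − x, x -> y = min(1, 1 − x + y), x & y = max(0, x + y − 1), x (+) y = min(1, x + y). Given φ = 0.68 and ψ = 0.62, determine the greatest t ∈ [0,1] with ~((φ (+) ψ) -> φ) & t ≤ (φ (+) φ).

φ (+) ψ = min(1, 0.68 + 0.62) = min(1, 1.30) = 1.00
(φ (+) ψ) -> φ = min(1, 1 − 1.00 + 0.68) = min(1, 0.68) = 0.68
~((φ (+) ψ) -> φ) = 1 − 0.68 = 0.32
So the left factor is ~((φ (+) ψ) -> φ) = 0.32.
φ (+) φ = min(1, 0.68 + 0.68) = min(1, 1.36) = 1.00
So the right-hand bound is φ (+) φ = 1.00.
The residuum of the Łukasiewicz t-norm gives the supremum: min(1, 1 − 0.32 + 1.00).
1 − 0.32 + 1.00 = 1.68, so t = min(1, 1.68) = 1.00.
Check: 0.32 & 1.00 = max(0, 0.32) = 0.32 ≤ 1.00.

1.00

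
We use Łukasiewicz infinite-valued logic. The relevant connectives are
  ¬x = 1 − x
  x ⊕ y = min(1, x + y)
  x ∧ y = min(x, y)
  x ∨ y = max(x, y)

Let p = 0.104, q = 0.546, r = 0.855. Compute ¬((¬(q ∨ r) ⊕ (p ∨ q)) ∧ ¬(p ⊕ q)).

0.650

q ∨ r = max(0.546, 0.855) = 0.855
¬(q ∨ r) = 1 − 0.855 = 0.145
p ∨ q = max(0.104, 0.546) = 0.546
¬(q ∨ r) ⊕ (p ∨ q) = min(1, 0.145 + 0.546) = min(1, 0.691) = 0.691
p ⊕ q = min(1, 0.104 + 0.546) = min(1, 0.650) = 0.650
¬(p ⊕ q) = 1 − 0.650 = 0.350
(¬(q ∨ r) ⊕ (p ∨ q)) ∧ ¬(p ⊕ q) = min(0.691, 0.350) = 0.350
¬((¬(q ∨ r) ⊕ (p ∨ q)) ∧ ¬(p ⊕ q)) = 1 − 0.350 = 0.650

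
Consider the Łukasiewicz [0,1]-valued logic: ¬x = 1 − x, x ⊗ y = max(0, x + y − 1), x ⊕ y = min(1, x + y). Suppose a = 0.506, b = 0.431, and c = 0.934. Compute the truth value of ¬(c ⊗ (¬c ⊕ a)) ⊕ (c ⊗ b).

0.859

¬c = 1 − 0.934 = 0.066
¬c ⊕ a = min(1, 0.066 + 0.506) = min(1, 0.572) = 0.572
c ⊗ (¬c ⊕ a) = max(0, 0.934 + 0.572 − 1) = max(0, 0.506) = 0.506
¬(c ⊗ (¬c ⊕ a)) = 1 − 0.506 = 0.494
c ⊗ b = max(0, 0.934 + 0.431 − 1) = max(0, 0.365) = 0.365
¬(c ⊗ (¬c ⊕ a)) ⊕ (c ⊗ b) = min(1, 0.494 + 0.365) = min(1, 0.859) = 0.859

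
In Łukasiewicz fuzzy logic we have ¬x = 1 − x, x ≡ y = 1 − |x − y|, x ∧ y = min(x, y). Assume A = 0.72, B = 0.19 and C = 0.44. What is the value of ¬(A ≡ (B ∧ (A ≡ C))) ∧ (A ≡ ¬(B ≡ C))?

A ≡ C = 1 − |0.72 − 0.44| = 1 − 0.28 = 0.72
B ∧ (A ≡ C) = min(0.19, 0.72) = 0.19
A ≡ (B ∧ (A ≡ C)) = 1 − |0.72 − 0.19| = 1 − 0.53 = 0.47
¬(A ≡ (B ∧ (A ≡ C))) = 1 − 0.47 = 0.53
B ≡ C = 1 − |0.19 − 0.44| = 1 − 0.25 = 0.75
¬(B ≡ C) = 1 − 0.75 = 0.25
A ≡ ¬(B ≡ C) = 1 − |0.72 − 0.25| = 1 − 0.47 = 0.53
¬(A ≡ (B ∧ (A ≡ C))) ∧ (A ≡ ¬(B ≡ C)) = min(0.53, 0.53) = 0.53

0.53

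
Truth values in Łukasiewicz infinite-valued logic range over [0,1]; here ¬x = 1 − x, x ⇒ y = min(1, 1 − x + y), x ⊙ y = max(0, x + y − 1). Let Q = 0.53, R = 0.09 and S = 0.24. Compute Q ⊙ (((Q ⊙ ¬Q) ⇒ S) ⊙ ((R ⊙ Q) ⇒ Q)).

¬Q = 1 − 0.53 = 0.47
Q ⊙ ¬Q = max(0, 0.53 + 0.47 − 1) = max(0, 0.00) = 0.00
(Q ⊙ ¬Q) ⇒ S = min(1, 1 − 0.00 + 0.24) = min(1, 1.24) = 1.00
R ⊙ Q = max(0, 0.09 + 0.53 − 1) = max(0, -0.38) = 0.00
(R ⊙ Q) ⇒ Q = min(1, 1 − 0.00 + 0.53) = min(1, 1.53) = 1.00
((Q ⊙ ¬Q) ⇒ S) ⊙ ((R ⊙ Q) ⇒ Q) = max(0, 1.00 + 1.00 − 1) = max(0, 1.00) = 1.00
Q ⊙ (((Q ⊙ ¬Q) ⇒ S) ⊙ ((R ⊙ Q) ⇒ Q)) = max(0, 0.53 + 1.00 − 1) = max(0, 0.53) = 0.53

0.53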